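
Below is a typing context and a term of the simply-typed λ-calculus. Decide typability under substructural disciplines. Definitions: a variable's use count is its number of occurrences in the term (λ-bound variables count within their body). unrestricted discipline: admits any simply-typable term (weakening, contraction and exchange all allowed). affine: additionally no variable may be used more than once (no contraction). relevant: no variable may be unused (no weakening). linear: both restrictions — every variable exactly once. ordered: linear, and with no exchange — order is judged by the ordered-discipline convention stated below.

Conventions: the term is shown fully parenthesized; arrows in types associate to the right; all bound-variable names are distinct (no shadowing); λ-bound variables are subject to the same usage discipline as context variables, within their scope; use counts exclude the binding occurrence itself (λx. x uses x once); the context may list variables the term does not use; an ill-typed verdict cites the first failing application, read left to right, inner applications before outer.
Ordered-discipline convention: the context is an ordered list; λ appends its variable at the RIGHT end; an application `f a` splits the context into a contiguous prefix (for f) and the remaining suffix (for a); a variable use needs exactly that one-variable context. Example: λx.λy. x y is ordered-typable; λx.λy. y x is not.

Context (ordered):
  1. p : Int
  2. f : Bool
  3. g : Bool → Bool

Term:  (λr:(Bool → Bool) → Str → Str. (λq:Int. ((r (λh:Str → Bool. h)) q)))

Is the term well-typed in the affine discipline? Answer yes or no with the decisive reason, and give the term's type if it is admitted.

no — not simply typable
use counts: p: 0; f: 0; g: 0; r [bound]: 1; q [bound]: 1; h [bound]: 1
left-to-right use order: r, h, q
typing: ill-typed: argument of type (Str → Bool) → Str → Bool where Bool → Bool is required
all disciplines: ordered ✗; linear ✗; affine ✗; relevant ✗; unrestricted ✗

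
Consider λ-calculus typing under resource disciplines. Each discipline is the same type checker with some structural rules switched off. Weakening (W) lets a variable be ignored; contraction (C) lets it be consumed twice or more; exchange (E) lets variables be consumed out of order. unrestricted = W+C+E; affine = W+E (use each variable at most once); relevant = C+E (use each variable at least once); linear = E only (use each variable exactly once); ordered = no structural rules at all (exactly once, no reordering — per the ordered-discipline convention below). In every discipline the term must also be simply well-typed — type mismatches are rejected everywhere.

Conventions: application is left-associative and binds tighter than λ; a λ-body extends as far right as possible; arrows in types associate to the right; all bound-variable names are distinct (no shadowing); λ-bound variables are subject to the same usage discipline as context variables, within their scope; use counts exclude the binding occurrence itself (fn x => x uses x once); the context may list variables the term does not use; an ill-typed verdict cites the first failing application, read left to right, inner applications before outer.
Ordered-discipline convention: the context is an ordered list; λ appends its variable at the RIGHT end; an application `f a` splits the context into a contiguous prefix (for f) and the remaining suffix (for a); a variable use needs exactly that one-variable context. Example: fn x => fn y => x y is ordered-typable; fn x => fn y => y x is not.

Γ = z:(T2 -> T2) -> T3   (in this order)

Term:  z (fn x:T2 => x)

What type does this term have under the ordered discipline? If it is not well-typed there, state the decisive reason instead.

term : T3
use counts: z: 1; x (λ-bound): 1
order of uses: z, x
typing: well-typed — term : T3
per-discipline verdicts: ordered ✓, linear ✓, affine ✓, relevant ✓, unrestricted ✓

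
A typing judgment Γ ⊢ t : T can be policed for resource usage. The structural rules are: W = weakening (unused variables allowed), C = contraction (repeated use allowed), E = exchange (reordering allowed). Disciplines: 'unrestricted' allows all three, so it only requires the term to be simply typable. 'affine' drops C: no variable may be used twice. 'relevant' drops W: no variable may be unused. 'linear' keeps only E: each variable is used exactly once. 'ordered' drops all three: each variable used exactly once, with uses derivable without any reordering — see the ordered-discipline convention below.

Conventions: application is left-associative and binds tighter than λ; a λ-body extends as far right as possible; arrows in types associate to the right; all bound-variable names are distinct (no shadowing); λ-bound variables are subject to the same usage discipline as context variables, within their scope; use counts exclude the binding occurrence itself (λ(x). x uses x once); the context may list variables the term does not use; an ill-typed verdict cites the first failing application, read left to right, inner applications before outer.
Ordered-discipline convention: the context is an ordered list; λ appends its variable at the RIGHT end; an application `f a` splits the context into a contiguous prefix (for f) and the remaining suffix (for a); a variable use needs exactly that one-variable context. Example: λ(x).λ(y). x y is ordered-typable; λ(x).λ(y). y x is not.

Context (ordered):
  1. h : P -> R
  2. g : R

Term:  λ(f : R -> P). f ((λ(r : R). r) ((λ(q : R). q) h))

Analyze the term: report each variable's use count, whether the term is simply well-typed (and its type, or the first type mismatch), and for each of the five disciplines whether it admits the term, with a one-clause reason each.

usage: h ×1, g ×0, f (bound) ×1, r (bound) ×1, q (bound) ×1
order of uses: f, r, q, h
typing: ill-typed: an application expects R but receives P -> R
ordered ✗ (the type mismatch rejects it)
linear ✗ (not simply typable)
affine ✗ (fails simple typing)
relevant ✗ (a type mismatch blocks all five)
unrestricted ✗ (the type mismatch rejects it)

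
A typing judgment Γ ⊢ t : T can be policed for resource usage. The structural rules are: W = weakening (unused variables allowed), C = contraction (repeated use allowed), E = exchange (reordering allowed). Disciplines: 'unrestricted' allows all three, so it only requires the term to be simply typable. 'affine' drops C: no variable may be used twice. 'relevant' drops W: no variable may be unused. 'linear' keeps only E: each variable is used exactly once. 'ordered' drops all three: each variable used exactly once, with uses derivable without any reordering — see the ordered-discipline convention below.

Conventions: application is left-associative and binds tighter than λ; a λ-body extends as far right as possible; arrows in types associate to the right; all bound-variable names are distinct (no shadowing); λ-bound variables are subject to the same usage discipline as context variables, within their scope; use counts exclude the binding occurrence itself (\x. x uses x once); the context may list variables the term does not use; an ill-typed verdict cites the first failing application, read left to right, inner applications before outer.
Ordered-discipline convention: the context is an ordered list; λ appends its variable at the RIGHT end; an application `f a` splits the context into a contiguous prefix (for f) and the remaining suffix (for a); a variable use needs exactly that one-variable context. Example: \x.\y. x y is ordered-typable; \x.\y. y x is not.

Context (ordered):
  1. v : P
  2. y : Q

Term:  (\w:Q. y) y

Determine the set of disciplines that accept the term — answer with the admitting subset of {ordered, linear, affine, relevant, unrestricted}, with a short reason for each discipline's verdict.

admitted in: unrestricted
use counts: v ×0, y ×2, w (λ-bound) ×0
order of uses: y, y
typing: well-typed — term : Q
ordered: ✗, needs contraction — y ×2; needs weakening: v, w unused
linear: ✗, needs contraction — y ×2; needs weakening: v, w unused
affine: ✗, needs contraction — y ×2
relevant: ✗, needs weakening: v, w unused
unrestricted: ✓, well-typed at Q; no restrictions here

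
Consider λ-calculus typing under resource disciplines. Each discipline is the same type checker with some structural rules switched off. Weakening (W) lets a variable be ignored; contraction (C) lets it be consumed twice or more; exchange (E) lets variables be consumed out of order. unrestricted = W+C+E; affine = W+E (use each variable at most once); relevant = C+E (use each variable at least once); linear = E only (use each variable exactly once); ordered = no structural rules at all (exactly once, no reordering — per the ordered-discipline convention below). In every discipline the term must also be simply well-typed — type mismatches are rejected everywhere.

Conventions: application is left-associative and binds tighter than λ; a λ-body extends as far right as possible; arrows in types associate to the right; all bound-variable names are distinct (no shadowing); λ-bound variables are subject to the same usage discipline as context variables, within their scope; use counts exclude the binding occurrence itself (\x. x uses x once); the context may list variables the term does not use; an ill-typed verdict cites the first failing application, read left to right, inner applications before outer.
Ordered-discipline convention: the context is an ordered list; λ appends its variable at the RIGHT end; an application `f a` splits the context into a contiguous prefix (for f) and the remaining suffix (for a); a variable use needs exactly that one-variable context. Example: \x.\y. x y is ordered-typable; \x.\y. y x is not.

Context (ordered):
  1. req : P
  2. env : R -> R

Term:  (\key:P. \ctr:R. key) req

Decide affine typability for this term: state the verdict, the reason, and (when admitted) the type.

yes — none of req, env, key, ctr used more than once; term : R -> P
usage: req: 1×; env: 0×; key (λ-bound): 1×; ctr (λ-bound): 0×
order of uses: key, req
typing: well-typed — term : R -> P
all disciplines: ordered ✗; linear ✗; affine ✓; relevant ✗; unrestricted ✓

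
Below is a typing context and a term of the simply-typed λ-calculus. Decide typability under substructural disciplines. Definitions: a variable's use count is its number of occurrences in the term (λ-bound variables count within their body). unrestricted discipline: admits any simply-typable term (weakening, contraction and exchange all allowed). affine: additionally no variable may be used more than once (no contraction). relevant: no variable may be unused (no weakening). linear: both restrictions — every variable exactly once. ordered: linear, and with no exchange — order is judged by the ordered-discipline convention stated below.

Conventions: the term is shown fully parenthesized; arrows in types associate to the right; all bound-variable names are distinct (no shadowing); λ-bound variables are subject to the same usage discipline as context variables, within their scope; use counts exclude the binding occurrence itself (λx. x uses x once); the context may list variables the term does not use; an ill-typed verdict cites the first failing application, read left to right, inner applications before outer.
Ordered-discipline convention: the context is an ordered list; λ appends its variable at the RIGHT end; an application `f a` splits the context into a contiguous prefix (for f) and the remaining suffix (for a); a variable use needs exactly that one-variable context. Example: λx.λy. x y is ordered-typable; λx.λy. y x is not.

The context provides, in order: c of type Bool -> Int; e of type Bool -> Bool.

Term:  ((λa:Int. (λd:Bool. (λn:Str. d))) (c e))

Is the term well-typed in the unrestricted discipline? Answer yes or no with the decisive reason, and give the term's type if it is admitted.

no — fails simple typing
counts: c: 1×; e: 1×; a [bound]: 0×; d [bound]: 1×; n [bound]: 0×
use order (left to right): d, c, e
typing: ill-typed: an argument Bool -> Bool mismatches the expected Bool
across the five disciplines: ordered ✗ | linear ✗ | affine ✗ | relevant ✗ | unrestricted ✗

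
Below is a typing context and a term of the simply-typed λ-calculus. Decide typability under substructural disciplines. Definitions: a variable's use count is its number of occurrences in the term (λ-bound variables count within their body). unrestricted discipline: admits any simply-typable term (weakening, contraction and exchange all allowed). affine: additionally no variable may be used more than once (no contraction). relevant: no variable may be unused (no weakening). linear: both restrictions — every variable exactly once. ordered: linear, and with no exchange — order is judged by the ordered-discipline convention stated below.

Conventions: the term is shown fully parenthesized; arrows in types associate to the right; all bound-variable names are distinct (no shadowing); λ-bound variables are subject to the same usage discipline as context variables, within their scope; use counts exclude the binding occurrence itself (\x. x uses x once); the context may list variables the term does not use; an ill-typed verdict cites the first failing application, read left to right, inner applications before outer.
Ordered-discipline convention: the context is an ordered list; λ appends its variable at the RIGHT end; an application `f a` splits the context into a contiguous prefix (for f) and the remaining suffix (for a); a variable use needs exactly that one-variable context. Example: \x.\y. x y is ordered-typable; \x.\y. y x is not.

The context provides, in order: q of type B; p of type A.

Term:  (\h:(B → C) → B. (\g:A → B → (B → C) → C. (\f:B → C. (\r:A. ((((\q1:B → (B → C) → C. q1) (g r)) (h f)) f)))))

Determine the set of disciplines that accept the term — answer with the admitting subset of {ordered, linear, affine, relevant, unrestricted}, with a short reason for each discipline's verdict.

accepted by: unrestricted
use counts: q ×0, p ×0, h (λ-bound) ×1, g (λ-bound) ×1, f (λ-bound) ×2, r (λ-bound) ×1, q1 (λ-bound) ×1
use order (left to right): q1, g, r, h, f, f
typing: well-typed — term : ((B → C) → B) → (A → B → (B → C) → C) → (B → C) → A → C
ordered: ✗, uses contraction: f ×2; q, p left unused
linear: ✗, uses contraction: f ×2; q, p left unused
affine: ✗, uses contraction: f ×2
relevant: ✗, q, p left unused
unrestricted: ✓, type-checks (((B → C) → B) → (A → B → (B → C) → C) → (B → C) → A → C) and nothing is barred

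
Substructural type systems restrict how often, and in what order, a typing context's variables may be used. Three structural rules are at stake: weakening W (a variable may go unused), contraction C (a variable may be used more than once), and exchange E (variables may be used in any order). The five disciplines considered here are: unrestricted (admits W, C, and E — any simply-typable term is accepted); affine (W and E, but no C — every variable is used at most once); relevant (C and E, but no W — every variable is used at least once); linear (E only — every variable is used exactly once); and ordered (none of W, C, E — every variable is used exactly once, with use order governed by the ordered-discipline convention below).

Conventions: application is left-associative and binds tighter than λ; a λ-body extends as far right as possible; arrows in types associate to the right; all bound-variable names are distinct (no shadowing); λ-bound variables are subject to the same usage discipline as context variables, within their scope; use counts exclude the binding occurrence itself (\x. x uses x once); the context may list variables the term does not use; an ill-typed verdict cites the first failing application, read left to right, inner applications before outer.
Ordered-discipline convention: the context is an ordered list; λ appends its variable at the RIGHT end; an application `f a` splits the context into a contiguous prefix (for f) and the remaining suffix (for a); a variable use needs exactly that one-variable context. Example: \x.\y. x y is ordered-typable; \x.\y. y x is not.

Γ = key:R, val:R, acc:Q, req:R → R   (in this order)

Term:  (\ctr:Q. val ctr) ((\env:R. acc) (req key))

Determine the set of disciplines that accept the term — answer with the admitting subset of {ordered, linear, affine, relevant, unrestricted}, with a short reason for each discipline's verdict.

accepted by: none
counts: key ×1, val ×1, acc ×1, req ×1, ctr [bound] ×1, env [bound] ×0
order of uses: val, ctr, acc, req, key
typing: ill-typed: can't apply a value of type R
ordered: ✗ — not simply typable
linear: ✗ — fails simple typing
affine: ✗ — a type mismatch blocks all five
relevant: ✗ — the type mismatch rejects it
unrestricted: ✗ — not simply typable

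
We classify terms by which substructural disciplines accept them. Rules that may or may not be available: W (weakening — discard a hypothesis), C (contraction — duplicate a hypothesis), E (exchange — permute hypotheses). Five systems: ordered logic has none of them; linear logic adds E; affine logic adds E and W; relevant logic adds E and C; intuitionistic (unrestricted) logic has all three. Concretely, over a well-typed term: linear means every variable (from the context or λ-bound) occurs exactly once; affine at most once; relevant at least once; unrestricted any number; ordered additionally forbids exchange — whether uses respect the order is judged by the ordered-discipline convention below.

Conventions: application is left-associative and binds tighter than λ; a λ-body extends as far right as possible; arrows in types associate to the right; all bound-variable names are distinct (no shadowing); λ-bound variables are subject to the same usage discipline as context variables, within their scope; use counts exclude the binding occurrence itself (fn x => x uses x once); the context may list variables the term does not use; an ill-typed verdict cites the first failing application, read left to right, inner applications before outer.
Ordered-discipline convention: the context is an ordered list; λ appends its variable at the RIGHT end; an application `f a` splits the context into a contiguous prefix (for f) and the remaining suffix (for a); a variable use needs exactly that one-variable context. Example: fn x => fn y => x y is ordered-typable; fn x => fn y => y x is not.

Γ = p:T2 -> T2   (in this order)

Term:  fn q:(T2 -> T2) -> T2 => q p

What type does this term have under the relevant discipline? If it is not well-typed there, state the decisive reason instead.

term : ((T2 -> T2) -> T2) -> T2
usage: p: 1×; q [bound]: 1×
order of uses: q, p
typing: well-typed — term : ((T2 -> T2) -> T2) -> T2
all disciplines: ordered ✗ | linear ✓ | affine ✓ | relevant ✓ | unrestricted ✓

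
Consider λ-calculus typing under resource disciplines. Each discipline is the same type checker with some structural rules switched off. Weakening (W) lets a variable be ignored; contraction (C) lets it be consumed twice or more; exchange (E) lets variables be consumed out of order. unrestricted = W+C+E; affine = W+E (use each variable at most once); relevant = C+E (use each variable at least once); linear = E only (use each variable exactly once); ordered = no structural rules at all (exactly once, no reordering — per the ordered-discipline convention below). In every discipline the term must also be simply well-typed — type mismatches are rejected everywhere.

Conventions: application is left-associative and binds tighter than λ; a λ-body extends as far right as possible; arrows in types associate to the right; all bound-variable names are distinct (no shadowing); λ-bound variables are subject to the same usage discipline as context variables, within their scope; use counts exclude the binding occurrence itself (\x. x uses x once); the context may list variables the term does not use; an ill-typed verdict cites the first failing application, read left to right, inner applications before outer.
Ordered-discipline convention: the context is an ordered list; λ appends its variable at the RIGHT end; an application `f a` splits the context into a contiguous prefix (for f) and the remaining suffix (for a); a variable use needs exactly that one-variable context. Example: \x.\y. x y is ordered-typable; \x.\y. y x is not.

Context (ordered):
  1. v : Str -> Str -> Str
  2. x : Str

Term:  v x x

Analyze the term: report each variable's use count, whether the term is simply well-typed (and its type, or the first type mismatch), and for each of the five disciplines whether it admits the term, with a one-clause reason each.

variable uses: v: 1; x: 2
uses in reading order: v, x, x
typing: the term checks, with type Str
ordered: ✗ — x ×2 used more than once (contraction)
linear: ✗ — x ×2 used more than once (contraction)
affine: ✗ — x ×2 used more than once (contraction)
relevant: ✓ — v, x: all used, weakening unneeded
unrestricted: ✓ — simply typable at Str; W, C, E all held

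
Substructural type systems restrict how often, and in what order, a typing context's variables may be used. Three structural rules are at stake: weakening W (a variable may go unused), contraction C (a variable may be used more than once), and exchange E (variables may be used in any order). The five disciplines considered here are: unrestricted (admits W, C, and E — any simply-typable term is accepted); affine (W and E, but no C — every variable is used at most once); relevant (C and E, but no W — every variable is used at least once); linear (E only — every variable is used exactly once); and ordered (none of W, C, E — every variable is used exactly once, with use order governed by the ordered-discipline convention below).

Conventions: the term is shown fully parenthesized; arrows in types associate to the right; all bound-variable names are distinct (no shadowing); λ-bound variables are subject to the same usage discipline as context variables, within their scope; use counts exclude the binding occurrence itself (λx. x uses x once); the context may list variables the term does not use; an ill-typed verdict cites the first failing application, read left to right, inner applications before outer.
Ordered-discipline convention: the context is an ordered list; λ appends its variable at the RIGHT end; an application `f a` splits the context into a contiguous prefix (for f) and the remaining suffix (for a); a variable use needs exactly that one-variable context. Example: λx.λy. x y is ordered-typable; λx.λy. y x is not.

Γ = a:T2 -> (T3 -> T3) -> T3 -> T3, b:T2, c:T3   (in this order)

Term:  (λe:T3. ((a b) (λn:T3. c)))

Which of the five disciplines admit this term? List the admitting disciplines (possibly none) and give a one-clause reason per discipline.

admitting disciplines: affine, unrestricted
usage: a: 1, b: 1, c: 1, e (bound): 0, n (bound): 0
use order (left to right): a, b, c
typing: the term checks, with type T3 -> T3 -> T3
ordered: ✗, unused: e, n — weakening required
linear: ✗, unused: e, n — weakening required
affine: ✓, at most one use each (a, b, c, e, n)
relevant: ✗, unused: e, n — weakening required
unrestricted: ✓, simply typable at T3 -> T3 -> T3; W, C, E all held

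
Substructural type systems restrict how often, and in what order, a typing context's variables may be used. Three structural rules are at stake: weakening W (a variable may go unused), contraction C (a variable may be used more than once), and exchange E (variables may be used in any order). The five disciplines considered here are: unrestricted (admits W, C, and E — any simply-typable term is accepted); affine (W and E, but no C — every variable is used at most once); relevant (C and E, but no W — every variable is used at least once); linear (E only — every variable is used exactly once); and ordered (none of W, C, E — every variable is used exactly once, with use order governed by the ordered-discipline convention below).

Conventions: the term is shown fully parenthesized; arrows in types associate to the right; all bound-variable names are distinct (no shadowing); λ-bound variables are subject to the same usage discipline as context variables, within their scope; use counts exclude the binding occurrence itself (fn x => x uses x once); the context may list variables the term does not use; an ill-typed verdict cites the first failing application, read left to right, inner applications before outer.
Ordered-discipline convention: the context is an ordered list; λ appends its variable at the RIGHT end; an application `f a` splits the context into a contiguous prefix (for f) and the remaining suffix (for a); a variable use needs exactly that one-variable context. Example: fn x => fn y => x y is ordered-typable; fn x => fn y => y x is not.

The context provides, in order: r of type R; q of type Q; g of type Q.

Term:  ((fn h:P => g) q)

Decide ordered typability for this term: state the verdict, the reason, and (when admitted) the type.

no — not simply typable
use counts: r ×0, q ×1, g ×1, h [bound] ×0
uses in reading order: g, q
typing: ill-typed: a function awaiting P gets Q
per-discipline verdicts: ordered ✗, linear ✗, affine ✗, relevant ✗, unrestricted ✗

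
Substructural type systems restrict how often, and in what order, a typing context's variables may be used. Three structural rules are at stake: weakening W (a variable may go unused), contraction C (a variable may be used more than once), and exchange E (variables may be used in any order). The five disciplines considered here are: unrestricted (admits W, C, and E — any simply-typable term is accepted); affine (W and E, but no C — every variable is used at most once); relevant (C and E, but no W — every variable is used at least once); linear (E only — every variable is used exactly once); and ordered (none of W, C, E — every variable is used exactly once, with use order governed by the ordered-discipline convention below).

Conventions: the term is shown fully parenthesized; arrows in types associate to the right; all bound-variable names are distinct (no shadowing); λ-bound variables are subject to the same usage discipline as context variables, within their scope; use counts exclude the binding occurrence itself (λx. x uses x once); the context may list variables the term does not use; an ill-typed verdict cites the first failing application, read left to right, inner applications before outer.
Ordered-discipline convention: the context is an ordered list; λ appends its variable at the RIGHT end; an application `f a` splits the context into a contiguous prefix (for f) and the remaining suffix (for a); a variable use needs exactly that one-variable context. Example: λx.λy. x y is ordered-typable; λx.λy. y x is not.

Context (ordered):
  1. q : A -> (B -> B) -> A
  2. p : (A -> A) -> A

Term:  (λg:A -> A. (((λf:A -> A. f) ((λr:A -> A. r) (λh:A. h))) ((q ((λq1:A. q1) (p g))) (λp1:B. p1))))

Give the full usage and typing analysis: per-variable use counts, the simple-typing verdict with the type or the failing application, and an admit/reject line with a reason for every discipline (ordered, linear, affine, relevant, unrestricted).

variable uses: q: 1; p: 1; g (λ-bound): 1; f (λ-bound): 1; r (λ-bound): 1; h (λ-bound): 1; q1 (λ-bound): 1; p1 (λ-bound): 1
use order (left to right): f, r, h, q, q1, p, g, p1
typing: the term checks, with type (A -> A) -> A
ordered ✓ (one use each (q, p, g, f, r, h, q1, p1); ordered split holds)
linear ✓ (exactly-once usage across q, p, g, f, r, h, q1, p1)
affine ✓ (at most one use each (q, p, g, f, r, h, q1, p1))
relevant ✓ (none of q, p, g, f, r, h, q1, p1 goes unused)
unrestricted ✓ (well-typed at (A -> A) -> A; no restrictions here)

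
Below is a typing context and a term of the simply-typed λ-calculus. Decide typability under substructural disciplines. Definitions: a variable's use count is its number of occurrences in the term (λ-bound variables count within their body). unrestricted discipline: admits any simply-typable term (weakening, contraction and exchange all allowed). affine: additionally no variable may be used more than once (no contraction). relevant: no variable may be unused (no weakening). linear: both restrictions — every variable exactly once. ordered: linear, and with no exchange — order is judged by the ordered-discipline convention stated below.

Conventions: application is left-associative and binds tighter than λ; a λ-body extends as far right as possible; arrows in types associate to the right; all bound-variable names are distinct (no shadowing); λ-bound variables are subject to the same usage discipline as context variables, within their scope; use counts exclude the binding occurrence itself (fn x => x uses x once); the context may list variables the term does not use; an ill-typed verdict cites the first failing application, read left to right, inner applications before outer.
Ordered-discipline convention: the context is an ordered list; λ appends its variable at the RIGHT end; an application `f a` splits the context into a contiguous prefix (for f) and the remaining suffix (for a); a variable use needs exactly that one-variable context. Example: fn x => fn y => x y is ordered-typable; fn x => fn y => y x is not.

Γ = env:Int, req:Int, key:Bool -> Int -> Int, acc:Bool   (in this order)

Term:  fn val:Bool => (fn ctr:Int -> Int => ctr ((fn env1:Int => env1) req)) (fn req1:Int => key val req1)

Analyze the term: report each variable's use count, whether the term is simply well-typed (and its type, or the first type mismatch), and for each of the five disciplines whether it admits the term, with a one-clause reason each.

counts: env=0, req=1, key=1, acc=0, val [bound]=1, ctr [bound]=1, env1 [bound]=1, req1 [bound]=1
use order (left to right): ctr, env1, req, key, val, req1
typing: well-typed at Bool -> Int
ordered: ✗, unused: env, acc — weakening required
linear: ✗, unused: env, acc — weakening required
affine: ✓, at most one use each (env, req, key, acc, val, ctr, env1, req1)
relevant: ✗, unused: env, acc — weakening required
unrestricted: ✓, simply typable at Bool -> Int; W, C, E all held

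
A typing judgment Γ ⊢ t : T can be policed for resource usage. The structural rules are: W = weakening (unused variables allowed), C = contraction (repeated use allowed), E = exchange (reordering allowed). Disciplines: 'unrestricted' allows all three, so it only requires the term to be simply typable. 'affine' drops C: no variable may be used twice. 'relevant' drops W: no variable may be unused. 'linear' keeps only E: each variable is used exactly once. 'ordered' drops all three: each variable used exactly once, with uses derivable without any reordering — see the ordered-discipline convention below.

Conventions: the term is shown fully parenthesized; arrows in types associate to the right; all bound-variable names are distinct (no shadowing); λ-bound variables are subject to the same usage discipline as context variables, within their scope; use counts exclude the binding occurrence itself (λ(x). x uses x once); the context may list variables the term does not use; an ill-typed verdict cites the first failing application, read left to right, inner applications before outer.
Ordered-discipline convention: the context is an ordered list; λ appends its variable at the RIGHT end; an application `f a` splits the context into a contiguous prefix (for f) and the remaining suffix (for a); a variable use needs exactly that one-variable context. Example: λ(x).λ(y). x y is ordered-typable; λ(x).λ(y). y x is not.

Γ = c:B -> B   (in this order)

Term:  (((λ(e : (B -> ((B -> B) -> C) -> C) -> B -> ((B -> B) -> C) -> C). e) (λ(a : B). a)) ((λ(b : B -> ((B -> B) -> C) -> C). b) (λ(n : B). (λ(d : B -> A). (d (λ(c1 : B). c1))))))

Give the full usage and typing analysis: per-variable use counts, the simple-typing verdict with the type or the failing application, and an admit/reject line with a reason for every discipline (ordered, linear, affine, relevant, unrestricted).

variable uses: c: 0×, e (bound): 1×, a (bound): 1×, b (bound): 1×, n (bound): 0×, d (bound): 1×, c1 (bound): 1×
uses in reading order: e, a, b, d, c1
typing: ill-typed: argument of type B -> B where (B -> ((B -> B) -> C) -> C) -> B -> ((B -> B) -> C) -> C is required
ordered ✗ (fails simple typing)
linear ✗ (a type mismatch blocks all five)
affine ✗ (the type mismatch rejects it)
relevant ✗ (not simply typable)
unrestricted ✗ (fails simple typing)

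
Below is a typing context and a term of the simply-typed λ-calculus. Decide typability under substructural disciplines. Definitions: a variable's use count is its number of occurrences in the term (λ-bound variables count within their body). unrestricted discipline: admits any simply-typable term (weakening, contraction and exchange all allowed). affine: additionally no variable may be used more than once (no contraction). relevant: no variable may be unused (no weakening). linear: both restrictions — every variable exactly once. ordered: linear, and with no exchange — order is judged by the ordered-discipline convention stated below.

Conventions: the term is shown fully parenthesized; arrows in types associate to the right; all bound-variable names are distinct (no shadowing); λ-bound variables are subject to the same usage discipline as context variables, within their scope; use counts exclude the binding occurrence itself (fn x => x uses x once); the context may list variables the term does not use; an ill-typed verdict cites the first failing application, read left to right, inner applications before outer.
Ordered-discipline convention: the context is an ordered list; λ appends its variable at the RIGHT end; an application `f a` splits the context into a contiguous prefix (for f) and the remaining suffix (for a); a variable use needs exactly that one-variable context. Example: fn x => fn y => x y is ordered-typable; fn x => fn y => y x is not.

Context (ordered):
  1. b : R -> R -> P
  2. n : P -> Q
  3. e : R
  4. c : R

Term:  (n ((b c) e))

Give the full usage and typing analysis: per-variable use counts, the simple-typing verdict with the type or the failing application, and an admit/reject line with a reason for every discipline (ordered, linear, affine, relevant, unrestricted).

usage: b: 1; n: 1; e: 1; c: 1
order of uses: n, b, c, e
typing: well-typed — term : Q
ordered: ✗, needs exchange: uses follow n, b, c, e
linear: ✓, b, n, e, c: one use apiece
affine: ✓, no duplicate uses among b, n, e, c
relevant: ✓, every one of b, n, e, c appears
unrestricted: ✓, well-typed at Q; no restrictions here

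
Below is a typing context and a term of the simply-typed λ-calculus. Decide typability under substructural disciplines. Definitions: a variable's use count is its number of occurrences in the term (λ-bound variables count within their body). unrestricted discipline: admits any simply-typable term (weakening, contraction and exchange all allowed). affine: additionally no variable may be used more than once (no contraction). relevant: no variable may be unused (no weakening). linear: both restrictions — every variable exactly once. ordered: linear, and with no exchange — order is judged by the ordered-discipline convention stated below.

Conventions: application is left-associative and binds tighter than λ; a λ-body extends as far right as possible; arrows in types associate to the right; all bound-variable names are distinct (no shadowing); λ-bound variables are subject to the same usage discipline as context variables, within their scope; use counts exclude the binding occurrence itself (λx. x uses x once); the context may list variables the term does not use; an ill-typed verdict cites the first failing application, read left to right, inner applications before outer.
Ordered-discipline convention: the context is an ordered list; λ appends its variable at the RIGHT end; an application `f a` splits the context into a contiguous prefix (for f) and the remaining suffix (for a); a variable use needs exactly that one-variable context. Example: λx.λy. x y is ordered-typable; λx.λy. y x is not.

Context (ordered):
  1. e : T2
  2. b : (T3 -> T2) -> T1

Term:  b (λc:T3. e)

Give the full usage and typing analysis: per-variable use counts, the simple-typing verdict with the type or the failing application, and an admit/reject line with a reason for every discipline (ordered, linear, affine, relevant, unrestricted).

counts: e: 1×; b: 1×; c (bound): 0×
left-to-right use order: b, e
typing: well-typed at T1
ordered: ✗, c left unused
linear: ✗, c left unused
affine: ✓, none of e, b, c used more than once
relevant: ✗, c left unused
unrestricted: ✓, typability at T1 is all that's needed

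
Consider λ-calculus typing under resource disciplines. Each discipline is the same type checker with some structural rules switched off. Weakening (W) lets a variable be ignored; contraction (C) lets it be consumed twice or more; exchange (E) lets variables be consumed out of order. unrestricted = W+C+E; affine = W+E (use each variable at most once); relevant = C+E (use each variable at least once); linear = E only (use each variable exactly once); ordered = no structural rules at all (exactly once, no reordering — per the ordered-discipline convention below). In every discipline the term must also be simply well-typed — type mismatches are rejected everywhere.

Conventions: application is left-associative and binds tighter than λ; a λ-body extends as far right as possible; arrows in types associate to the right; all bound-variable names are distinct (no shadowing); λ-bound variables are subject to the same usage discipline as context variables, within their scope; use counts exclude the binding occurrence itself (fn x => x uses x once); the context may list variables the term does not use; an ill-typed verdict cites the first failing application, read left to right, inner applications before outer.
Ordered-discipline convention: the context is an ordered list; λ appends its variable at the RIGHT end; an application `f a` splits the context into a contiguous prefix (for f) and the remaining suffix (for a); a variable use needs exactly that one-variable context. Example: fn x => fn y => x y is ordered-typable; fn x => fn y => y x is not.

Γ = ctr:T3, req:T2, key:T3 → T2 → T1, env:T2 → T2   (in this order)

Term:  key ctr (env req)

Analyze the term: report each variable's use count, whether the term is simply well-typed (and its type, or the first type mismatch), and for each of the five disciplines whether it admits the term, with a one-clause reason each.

use counts: ctr: 1×, req: 1×, key: 1×, env: 1×
use order (left to right): key, ctr, env, req
typing: well-typed at T1
ordered ✗ (no contiguous prefix/suffix split fits key, ctr, env, req)
linear ✓ (exactly-once usage across ctr, req, key, env)
affine ✓ (ctr, req, key, env: no repeats, contraction unneeded)
relevant ✓ (every one of ctr, req, key, env appears)
unrestricted ✓ (typability at T1 is all that's needed)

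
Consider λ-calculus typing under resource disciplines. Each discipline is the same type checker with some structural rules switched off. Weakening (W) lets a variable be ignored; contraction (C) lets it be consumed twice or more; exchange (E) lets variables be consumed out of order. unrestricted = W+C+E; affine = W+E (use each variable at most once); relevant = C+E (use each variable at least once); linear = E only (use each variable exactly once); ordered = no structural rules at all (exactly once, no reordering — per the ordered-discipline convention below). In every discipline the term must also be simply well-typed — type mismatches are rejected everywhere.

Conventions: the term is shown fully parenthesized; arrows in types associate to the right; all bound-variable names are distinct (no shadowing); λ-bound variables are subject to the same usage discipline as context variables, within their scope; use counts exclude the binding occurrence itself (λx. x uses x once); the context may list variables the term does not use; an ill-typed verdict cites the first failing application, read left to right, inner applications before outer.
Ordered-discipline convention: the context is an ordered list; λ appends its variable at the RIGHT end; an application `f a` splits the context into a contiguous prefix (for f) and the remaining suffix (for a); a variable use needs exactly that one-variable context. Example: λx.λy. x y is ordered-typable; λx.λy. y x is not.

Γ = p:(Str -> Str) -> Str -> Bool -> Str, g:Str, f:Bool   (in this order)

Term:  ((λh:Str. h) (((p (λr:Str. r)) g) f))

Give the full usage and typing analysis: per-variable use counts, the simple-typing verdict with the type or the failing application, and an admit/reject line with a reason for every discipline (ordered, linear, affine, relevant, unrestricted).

counts: p: 1×, g: 1×, f: 1×, h (bound): 1×, r (bound): 1×
uses in reading order: h, p, r, g, f
typing: the term checks, with type Str
ordered ✓ (one use each (p, g, f, h, r); ordered split holds)
linear ✓ (each of p, g, f, h, r used exactly once)
affine ✓ (no duplicate uses among p, g, f, h, r)
relevant ✓ (every one of p, g, f, h, r appears)
unrestricted ✓ (typability at Str is all that's needed)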